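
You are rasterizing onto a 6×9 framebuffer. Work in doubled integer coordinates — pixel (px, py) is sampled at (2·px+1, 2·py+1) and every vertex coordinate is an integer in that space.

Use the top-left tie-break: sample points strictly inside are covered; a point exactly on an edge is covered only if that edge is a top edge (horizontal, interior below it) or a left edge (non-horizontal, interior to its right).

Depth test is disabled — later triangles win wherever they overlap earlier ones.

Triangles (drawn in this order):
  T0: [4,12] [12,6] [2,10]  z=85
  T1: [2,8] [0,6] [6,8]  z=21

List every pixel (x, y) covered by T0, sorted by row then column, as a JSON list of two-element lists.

T0:
  2·area = 28  (B↔C swapped to make it positive)
  edge (4, 12)→(2, 10): d=(-2,-2) top-left  bias=+0
  edge (2, 10)→(12, 6): d=(10,-4) top-left  bias=+0
  edge (12, 6)→(4, 12): d=(-8,6) right/bottom  bias=-1
    (0,4)@(1, 9): e=[0,-14,42] → ·  [on edge]
    (2,4)@(5, 9): e=[8,2,18] → █
    (3,4)@(7, 9): e=[12,10,6] → █
    (4,4)@(9, 9): e=[16,18,-6] → ·
    (1,5)@(3, 11): e=[0,14,14] → █  [on edge]
    (3,5)@(7, 11): e=[8,30,-10] → ·
    (1,6)@(3, 13): e=[-4,34,-2] → ·
    (2,6)@(5, 13): e=[0,42,-14] → ·  [on edge]
    (3,7)@(7, 15): e=[0,70,-42] → ·  [on edge]
    (4,8)@(9, 17): e=[0,98,-70] → ·  [on edge]
  covered (4 px):
    · · · · · ·
    · · · · · ·
    · · · · · ·
    · · · · · ·
    · · █ █ · ·
    · █ █ · · ·
    · · · · · ·
    · · · · · ·
    · · · · · ·
T1:
  2·area = 8
  edge (2, 8)→(0, 6): d=(-2,-2) top-left  bias=+0
  edge (0, 6)→(6, 8): d=(6,2) right/bottom  bias=-1
  edge (6, 8)→(2, 8): d=(-4,0) right/bottom  bias=-1
    (0,3)@(1, 7): e=[0,4,4] → █  [on edge]
    (1,3)@(3, 7): e=[4,0,4] → ·  [on edge]
    (0,4)@(1, 9): e=[-4,16,-4] → ·
    (1,4)@(3, 9): e=[0,12,-4] → ·  [on edge]
    (4,4)@(9, 9): e=[12,0,-4] → ·  [on edge]
    (2,5)@(5, 11): e=[0,20,-12] → ·  [on edge]
    (3,6)@(7, 13): e=[0,28,-20] → ·  [on edge]
    (4,7)@(9, 15): e=[0,36,-28] → ·  [on edge]
    (5,8)@(11, 17): e=[0,44,-36] → ·  [on edge]
  covered (1 px):
    · · · · · ·
    · · · · · ·
    · · · · · ·
    █ · · · · ·
    · · · · · ·
    · · · · · ·
    · · · · · ·
    · · · · · ·
    · · · · · ·

Answer: [[2,4],[3,4],[1,5],[2,5]]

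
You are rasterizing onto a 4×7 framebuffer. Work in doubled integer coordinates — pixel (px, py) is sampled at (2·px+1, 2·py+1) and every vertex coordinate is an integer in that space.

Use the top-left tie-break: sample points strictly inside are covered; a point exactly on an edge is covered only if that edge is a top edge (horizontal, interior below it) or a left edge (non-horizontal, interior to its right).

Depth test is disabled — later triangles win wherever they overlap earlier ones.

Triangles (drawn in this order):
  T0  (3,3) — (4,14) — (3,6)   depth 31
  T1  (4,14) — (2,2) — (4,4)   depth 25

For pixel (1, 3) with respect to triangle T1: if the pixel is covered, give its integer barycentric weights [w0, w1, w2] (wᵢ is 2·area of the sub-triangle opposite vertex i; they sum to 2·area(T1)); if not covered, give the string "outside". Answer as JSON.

T0:
  2·area = 3
  edge (3, 3)→(4, 14): d=(1,11) right/bottom  bias=-1
  edge (4, 14)→(3, 6): d=(-1,-8) top-left  bias=+0
  edge (3, 6)→(3, 3): d=(0,-3) top-left  bias=+0
    (1,0)@(3, 1): e=[-2,5,0] → ·  [on edge]
    (1,1)@(3, 3): e=[0,3,0] → ·  [on edge]
    (1,2)@(3, 5): e=[2,1,0] → #  [on edge]
    (2,2)@(5, 5): e=[-20,17,6] → ·
    (1,3)@(3, 7): e=[4,-1,0] → ·  [on edge]
    (1,4)@(3, 9): e=[6,-3,0] → ·  [on edge]
    (1,5)@(3, 11): e=[8,-5,0] → ·  [on edge]
    (1,6)@(3, 13): e=[10,-7,0] → ·  [on edge]
  covered (1 px):
    · · · ·
    · · · ·
    · # · ·
    · · · ·
    · · · ·
    · · · ·
    · · · ·
T1:
  2·area = 20
  edge (4, 14)→(2, 2): d=(-2,-12) top-left  bias=+0
  edge (2, 2)→(4, 4): d=(2,2) right/bottom  bias=-1
  edge (4, 4)→(4, 14): d=(0,10) right/bottom  bias=-1
    (0,0)@(1, 1): e=[-10,0,30] → ·  [on edge]
    (1,1)@(3, 3): e=[10,0,10] → ·  [on edge]
    (1,2)@(3, 5): e=[6,4,10] → #
    (2,2)@(5, 5): e=[30,0,-10] → ·  [on edge]
    (1,3)@(3, 7): e=[2,8,10] → #
    (2,3)@(5, 7): e=[26,4,-10] → ·
    (3,3)@(7, 7): e=[50,0,-30] → ·  [on edge]
    (1,4)@(3, 9): e=[-2,12,10] → ·
  covered (2 px):
    · · · ·
    · · · ·
    · # · ·
    · # · ·
    · · · ·
    · · · ·
    · · · ·

Final: [8,10,2]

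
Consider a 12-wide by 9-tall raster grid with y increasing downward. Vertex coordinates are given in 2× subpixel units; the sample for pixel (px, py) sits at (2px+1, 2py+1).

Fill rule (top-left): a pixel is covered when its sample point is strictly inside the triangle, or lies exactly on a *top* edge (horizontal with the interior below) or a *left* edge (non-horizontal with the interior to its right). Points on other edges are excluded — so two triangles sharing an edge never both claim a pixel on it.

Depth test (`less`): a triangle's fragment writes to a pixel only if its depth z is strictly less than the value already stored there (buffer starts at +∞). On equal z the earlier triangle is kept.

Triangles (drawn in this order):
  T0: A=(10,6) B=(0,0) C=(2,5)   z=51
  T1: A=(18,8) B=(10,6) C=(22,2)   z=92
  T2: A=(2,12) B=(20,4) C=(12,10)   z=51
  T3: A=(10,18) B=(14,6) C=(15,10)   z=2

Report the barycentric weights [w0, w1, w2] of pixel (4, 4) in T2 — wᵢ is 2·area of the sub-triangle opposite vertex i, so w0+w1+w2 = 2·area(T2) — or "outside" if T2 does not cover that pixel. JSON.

T0:
  2·area = 38  (B↔C swapped to make it positive)
  edge (10, 6)→(2, 5): d=(-8,-1) top-left  bias=+0
  edge (2, 5)→(0, 0): d=(-2,-5) top-left  bias=+0
  edge (0, 0)→(10, 6): d=(10,6) right/bottom  bias=-1
    (0,0)@(1, 1): e=[31,3,4] → X
    (1,0)@(3, 1): e=[33,13,-8] → .
    (0,1)@(1, 3): e=[15,-1,24] → .
    (1,1)@(3, 3): e=[17,9,12] → X
    (2,1)@(5, 3): e=[19,19,0] → .  [on edge]
    (1,2)@(3, 5): e=[1,5,32] → X
    (2,2)@(5, 5): e=[3,15,20] → X
    (3,2)@(7, 5): e=[5,25,8] → X
    (4,2)@(9, 5): e=[7,35,-4] → .
    (1,3)@(3, 7): e=[-15,1,52] → .
    (2,3)@(5, 7): e=[-13,11,40] → .
    (3,3)@(7, 7): e=[-11,21,28] → .
    (7,4)@(15, 9): e=[-19,57,0] → .  [on edge]
  covered (5 px):
    X . . . . . . . . . . .
    . X . . . . . . . . . .
    . X X X . . . . . . . .
    . . . . . . . . . . . .
    . . . . . . . . . . . .
    . . . . . . . . . . . .
    . . . . . . . . . . . .
    . . . . . . . . . . . .
    . . . . . . . . . . . .
T1:
  2·area = 56
  edge (18, 8)→(10, 6): d=(-8,-2) top-left  bias=+0
  edge (10, 6)→(22, 2): d=(12,-4) top-left  bias=+0
  edge (22, 2)→(18, 8): d=(-4,6) right/bottom  bias=-1
    (9,1)@(19, 3): e=[42,0,14] → X  [on edge]
    (10,1)@(21, 3): e=[46,8,2] → X
    (11,1)@(23, 3): e=[50,16,-10] → .
    (6,2)@(13, 5): e=[14,0,42] → X  [on edge]
    (7,2)@(15, 5): e=[18,8,30] → X
    (8,2)@(17, 5): e=[22,16,18] → X
    (10,2)@(21, 5): e=[30,32,-6] → .
    (3,3)@(7, 7): e=[-14,0,70] → .  [on edge]
    (6,3)@(13, 7): e=[-2,24,34] → .
    (7,3)@(15, 7): e=[2,32,22] → X
    (9,3)@(19, 7): e=[10,48,-2] → .
    (0,4)@(1, 9): e=[-42,0,98] → .  [on edge]
  covered (8 px):
    . . . . . . . . . . . .
    . . . . . . . . . X X .
    . . . . . . X X X X . .
    . . . . . . . X X . . .
    . . . . . . . . . . . .
    . . . . . . . . . . . .
    . . . . . . . . . . . .
    . . . . . . . . . . . .
    . . . . . . . . . . . .
T2:
  2·area = 44
  edge (2, 12)→(20, 4): d=(18,-8) top-left  bias=+0
  edge (20, 4)→(12, 10): d=(-8,6) right/bottom  bias=-1
  edge (12, 10)→(2, 12): d=(-10,2) right/bottom  bias=-1
    (7,3)@(15, 7): e=[14,6,24] → X
    (8,3)@(17, 7): e=[30,-6,20] → .
    (4,4)@(9, 9): e=[2,26,16] → X
    (5,4)@(11, 9): e=[18,14,12] → X
    (6,4)@(13, 9): e=[34,2,8] → X
    (7,4)@(15, 9): e=[50,-10,4] → .
    (8,4)@(17, 9): e=[66,-22,0] → .  [on edge]
    (2,5)@(5, 11): e=[6,34,4] → X
    (3,5)@(7, 11): e=[22,22,0] → .  [on edge]
    (4,5)@(9, 11): e=[38,10,-4] → .
    (5,5)@(11, 11): e=[54,-2,-8] → .
    (6,5)@(13, 11): e=[70,-14,-12] → .
  covered (5 px):
    . . . . . . . . . . . .
    . . . . . . . . . . . .
    . . . . . . . . . . . .
    . . . . . . . X . . . .
    . . . . X X X . . . . .
    . . X . . . . . . . . .
    . . . . . . . . . . . .
    . . . . . . . . . . . .
    . . . . . . . . . . . .
T3:
  2·area = 28
  edge (10, 18)→(14, 6): d=(4,-12) top-left  bias=+0
  edge (14, 6)→(15, 10): d=(1,4) right/bottom  bias=-1
  edge (15, 10)→(10, 18): d=(-5,8) right/bottom  bias=-1
    (7,1)@(15, 3): e=[0,-7,35] → .  [on edge]
    (6,4)@(13, 9): e=[0,7,21] → X  [on edge]
    (7,4)@(15, 9): e=[24,-1,5] → .
    (6,5)@(13, 11): e=[8,9,11] → X
    (7,5)@(15, 11): e=[32,1,-5] → .
    (6,6)@(13, 13): e=[16,11,1] → X
    (7,6)@(15, 13): e=[40,3,-15] → .
    (5,7)@(11, 15): e=[0,21,7] → X  [on edge]
    (6,7)@(13, 15): e=[24,13,-9] → .
    (5,8)@(11, 17): e=[8,23,-3] → .
  covered (4 px):
    . . . . . . . . . . . .
    . . . . . . . . . . . .
    . . . . . . . . . . . .
    . . . . . . . . . . . .
    . . . . . . X . . . . .
    . . . . . . X . . . . .
    . . . . . . X . . . . .
    . . . . . X . . . . . .
    . . . . . . . . . . . .

Result: [26,16,2]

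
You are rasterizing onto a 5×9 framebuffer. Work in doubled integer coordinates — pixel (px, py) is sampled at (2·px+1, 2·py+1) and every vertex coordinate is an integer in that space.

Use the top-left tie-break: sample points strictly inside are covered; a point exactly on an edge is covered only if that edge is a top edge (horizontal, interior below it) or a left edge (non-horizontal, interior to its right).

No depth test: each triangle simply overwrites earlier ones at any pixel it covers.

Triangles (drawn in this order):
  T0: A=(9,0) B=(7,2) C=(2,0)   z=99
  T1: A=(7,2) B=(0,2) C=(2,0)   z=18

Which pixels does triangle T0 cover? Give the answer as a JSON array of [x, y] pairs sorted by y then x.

T0:
  2·area = 14
  edge (9, 0)→(7, 2): d=(-2,2) right/bottom  bias=-1
  edge (7, 2)→(2, 0): d=(-5,-2) top-left  bias=+0
  edge (2, 0)→(9, 0): d=(7,0) top-left  bias=+0
    (2,0)@(5, 1): e=[6,1,7] → █
    (3,0)@(7, 1): e=[2,5,7] → █
    (4,0)@(9, 1): e=[-2,9,7] → ·
    (2,1)@(5, 3): e=[2,-9,21] → ·
    (3,1)@(7, 3): e=[-2,-5,21] → ·
  covered (2 px):
    · · █ █ ·
    · · · · ·
    · · · · ·
    · · · · ·
    · · · · ·
    · · · · ·
    · · · · ·
    · · · · ·
    · · · · ·
T1:
  2·area = 14
  edge (7, 2)→(0, 2): d=(-7,0) right/bottom  bias=-1
  edge (0, 2)→(2, 0): d=(2,-2) top-left  bias=+0
  edge (2, 0)→(7, 2): d=(5,2) right/bottom  bias=-1
    (0,0)@(1, 1): e=[7,0,7] → █  [on edge]
    (1,0)@(3, 1): e=[7,4,3] → █
    (2,0)@(5, 1): e=[7,8,-1] → ·
    (0,1)@(1, 3): e=[-7,4,17] → ·
    (1,1)@(3, 3): e=[-7,8,13] → ·
  covered (2 px):
    █ █ · · ·
    · · · · ·
    · · · · ·
    · · · · ·
    · · · · ·
    · · · · ·
    · · · · ·
    · · · · ·
    · · · · ·

Answer: [[2,0],[3,0]]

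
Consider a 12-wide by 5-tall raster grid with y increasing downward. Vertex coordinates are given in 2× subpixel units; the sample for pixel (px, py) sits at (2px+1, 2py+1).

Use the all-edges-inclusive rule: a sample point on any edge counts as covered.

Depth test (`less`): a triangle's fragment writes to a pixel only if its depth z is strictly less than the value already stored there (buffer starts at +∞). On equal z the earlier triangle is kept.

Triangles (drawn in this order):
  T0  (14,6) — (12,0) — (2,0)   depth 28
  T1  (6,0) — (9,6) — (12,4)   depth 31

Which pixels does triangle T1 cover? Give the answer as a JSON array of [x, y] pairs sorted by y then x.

T0:
  2·area = 60  (B↔C swapped to make it positive)
  edge (14, 6)→(2, 0): d=(-12,-6) inclusive
  edge (2, 0)→(12, 0): d=(10,0) inclusive
  edge (12, 0)→(14, 6): d=(2,6) inclusive
    (2,0)@(5, 1): e=[6,10,44] → █
    (3,0)@(7, 1): e=[18,10,32] → █
    (4,0)@(9, 1): e=[30,10,20] → █
    (5,0)@(11, 1): e=[42,10,8] → █
    (6,0)@(13, 1): e=[54,10,-4] → ·
    (2,1)@(5, 3): e=[-18,30,48] → ·
    (3,1)@(7, 3): e=[-6,30,36] → ·
    (4,1)@(9, 3): e=[6,30,24] → █
    (6,1)@(13, 3): e=[30,30,0] → █  [on edge]
    (7,1)@(15, 3): e=[42,30,-12] → ·
    (4,2)@(9, 5): e=[-18,50,28] → ·
    (5,2)@(11, 5): e=[-6,50,16] → ·
    (7,4)@(15, 9): e=[-30,90,0] → ·  [on edge]
  covered (8 px):
    · · █ █ █ █ · · · · · ·
    · · · · █ █ █ · · · · ·
    · · · · · · █ · · · · ·
    · · · · · · · · · · · ·
    · · · · · · · · · · · ·
T1:
  2·area = 24  (B↔C swapped to make it positive)
  edge (6, 0)→(12, 4): d=(6,4) inclusive
  edge (12, 4)→(9, 6): d=(-3,2) inclusive
  edge (9, 6)→(6, 0): d=(-3,-6) inclusive
    (3,0)@(7, 1): e=[2,19,3] → █
    (4,0)@(9, 1): e=[-6,15,15] → ·
    (3,1)@(7, 3): e=[14,13,-3] → ·
    (4,1)@(9, 3): e=[6,9,9] → █
    (5,1)@(11, 3): e=[-2,5,21] → ·
    (4,2)@(9, 5): e=[18,3,3] → █
    (5,2)@(11, 5): e=[10,-1,15] → ·
    (4,3)@(9, 7): e=[30,-3,-3] → ·
  covered (3 px):
    · · · █ · · · · · · · ·
    · · · · █ · · · · · · ·
    · · · · █ · · · · · · ·
    · · · · · · · · · · · ·
    · · · · · · · · · · · ·

Answer: [[3,0],[4,1],[4,2]]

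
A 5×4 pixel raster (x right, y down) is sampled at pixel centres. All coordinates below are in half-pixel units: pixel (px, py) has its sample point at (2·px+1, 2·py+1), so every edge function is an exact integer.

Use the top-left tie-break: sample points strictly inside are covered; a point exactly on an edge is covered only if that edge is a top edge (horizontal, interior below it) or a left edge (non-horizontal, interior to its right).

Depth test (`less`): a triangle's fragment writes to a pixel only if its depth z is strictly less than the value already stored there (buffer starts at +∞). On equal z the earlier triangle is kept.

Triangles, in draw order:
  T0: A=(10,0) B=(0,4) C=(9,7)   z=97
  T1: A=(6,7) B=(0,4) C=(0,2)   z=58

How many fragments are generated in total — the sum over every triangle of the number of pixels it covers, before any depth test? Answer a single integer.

T0:
  2·area = 66  (B↔C swapped to make it positive)
  edge (10, 0)→(9, 7): d=(-1,7) right/bottom  bias=-1
  edge (9, 7)→(0, 4): d=(-9,-3) top-left  bias=+0
  edge (0, 4)→(10, 0): d=(10,-4) top-left  bias=+0
    (4,0)@(9, 1): e=[6,54,6] → █
    (1,1)@(3, 3): e=[46,18,2] → █
    (2,1)@(5, 3): e=[32,24,10] → █
    (3,1)@(7, 3): e=[18,30,18] → █
    (1,2)@(3, 5): e=[44,0,22] → █  [on edge]
    (1,3)@(3, 7): e=[42,-18,42] → ·
    (2,3)@(5, 7): e=[28,-12,50] → ·
    (3,3)@(7, 7): e=[14,-6,58] → ·
    (4,3)@(9, 7): e=[0,0,66] → ·  [on edge]
  covered (9 px):
    · · · · █
    · █ █ █ █
    · █ █ █ █
    · · · · ·
T1:
  2·area = 12
  edge (6, 7)→(0, 4): d=(-6,-3) top-left  bias=+0
  edge (0, 4)→(0, 2): d=(0,-2) top-left  bias=+0
  edge (0, 2)→(6, 7): d=(6,5) right/bottom  bias=-1
    (0,1)@(1, 3): e=[9,2,1] → █
    (1,1)@(3, 3): e=[15,6,-9] → ·
    (0,2)@(1, 5): e=[-3,2,13] → ·
    (1,2)@(3, 5): e=[3,6,3] → █
    (2,2)@(5, 5): e=[9,10,-7] → ·
    (1,3)@(3, 7): e=[-9,6,15] → ·
  covered (2 px):
    · · · · ·
    █ · · · ·
    · █ · · ·
    · · · · ·

Final: 11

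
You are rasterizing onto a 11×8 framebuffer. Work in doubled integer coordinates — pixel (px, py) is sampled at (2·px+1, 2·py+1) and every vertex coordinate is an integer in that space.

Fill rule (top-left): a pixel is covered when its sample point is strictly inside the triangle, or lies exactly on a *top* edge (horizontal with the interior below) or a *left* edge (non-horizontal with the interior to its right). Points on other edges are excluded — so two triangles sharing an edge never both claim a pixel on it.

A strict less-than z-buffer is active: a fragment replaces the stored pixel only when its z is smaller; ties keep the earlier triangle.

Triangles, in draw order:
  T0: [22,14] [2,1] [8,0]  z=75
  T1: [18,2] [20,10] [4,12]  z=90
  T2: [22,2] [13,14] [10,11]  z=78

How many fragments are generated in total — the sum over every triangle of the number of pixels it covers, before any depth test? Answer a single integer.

T0:
  2·area = 98
  edge (22, 14)→(2, 1): d=(-20,-13) top-left  bias=+0
  edge (2, 1)→(8, 0): d=(6,-1) top-left  bias=+0
  edge (8, 0)→(22, 14): d=(14,14) right/bottom  bias=-1
    (1,0)@(3, 1): e=[13,1,84] → #
    (2,0)@(5, 1): e=[39,3,56] → #
    (3,0)@(7, 1): e=[65,5,28] → #
    (4,0)@(9, 1): e=[91,7,0] → ·  [on edge]
    (1,1)@(3, 3): e=[-27,13,112] → ·
    (2,1)@(5, 3): e=[-1,15,84] → ·
    (3,1)@(7, 3): e=[25,17,56] → #
    (4,1)@(9, 3): e=[51,19,28] → #
    (5,1)@(11, 3): e=[77,21,0] → ·  [on edge]
    (3,2)@(7, 5): e=[-15,29,84] → ·
    (4,2)@(9, 5): e=[11,31,56] → #
    (5,2)@(11, 5): e=[37,33,28] → #
    (6,2)@(13, 5): e=[63,35,0] → ·  [on edge]
    (7,3)@(15, 7): e=[49,49,0] → ·  [on edge]
    (8,4)@(17, 9): e=[35,63,0] → ·  [on edge]
    (9,5)@(19, 11): e=[21,77,0] → ·  [on edge]
    (10,6)@(21, 13): e=[7,91,0] → ·  [on edge]
  covered (9 px):
    · # # # · · · · · · ·
    · · · # # · · · · · ·
    · · · · # # · · · · ·
    · · · · · · # · · · ·
    · · · · · · · # · · ·
    · · · · · · · · · · ·
    · · · · · · · · · · ·
    · · · · · · · · · · ·
T1:
  2·area = 132
  edge (18, 2)→(20, 10): d=(2,8) right/bottom  bias=-1
  edge (20, 10)→(4, 12): d=(-16,2) right/bottom  bias=-1
  edge (4, 12)→(18, 2): d=(14,-10) top-left  bias=+0
    (8,1)@(17, 3): e=[10,118,4] → #
    (9,1)@(19, 3): e=[-6,114,24] → ·
    (7,2)@(15, 5): e=[30,90,12] → #
    (9,2)@(19, 5): e=[-2,82,52] → ·
    (5,3)@(11, 7): e=[66,66,0] → #  [on edge]
    (6,3)@(13, 7): e=[50,62,20] → #
    (9,3)@(19, 7): e=[2,50,80] → #
    (10,3)@(21, 7): e=[-14,46,100] → ·
    (4,4)@(9, 9): e=[86,38,8] → #
    (10,4)@(21, 9): e=[-10,14,128] → ·
    (3,5)@(7, 11): e=[106,10,16] → #
    (6,5)@(13, 11): e=[58,-2,76] → ·
  covered (17 px):
    · · · · · · · · · · ·
    · · · · · · · · # · ·
    · · · · · · · # # · ·
    · · · · · # # # # # ·
    · · · · # # # # # # ·
    · · · # # # · · · · ·
    · · · · · · · · · · ·
    · · · · · · · · · · ·
T2:
  2·area = 63
  edge (22, 2)→(13, 14): d=(-9,12) right/bottom  bias=-1
  edge (13, 14)→(10, 11): d=(-3,-3) top-left  bias=+0
  edge (10, 11)→(22, 2): d=(12,-9) top-left  bias=+0
    (10,1)@(21, 3): e=[3,57,3] → #
    (9,2)@(19, 5): e=[9,45,9] → #
    (10,2)@(21, 5): e=[-15,51,27] → ·
    (8,3)@(17, 7): e=[15,33,15] → #
    (9,3)@(19, 7): e=[-9,39,33] → ·
    (6,4)@(13, 9): e=[45,15,3] → #
    (7,4)@(15, 9): e=[21,21,21] → #
    (8,4)@(17, 9): e=[-3,27,39] → ·
    (5,5)@(11, 11): e=[51,3,9] → #
    (8,5)@(17, 11): e=[-21,21,63] → ·
    (5,6)@(11, 13): e=[33,-3,33] → ·
    (6,6)@(13, 13): e=[9,3,51] → #
  covered (9 px):
    · · · · · · · · · · ·
    · · · · · · · · · · #
    · · · · · · · · · # ·
    · · · · · · · · # · ·
    · · · · · · # # · · ·
    · · · · · # # # · · ·
    · · · · · · # · · · ·
    · · · · · · · · · · ·

Answer: 35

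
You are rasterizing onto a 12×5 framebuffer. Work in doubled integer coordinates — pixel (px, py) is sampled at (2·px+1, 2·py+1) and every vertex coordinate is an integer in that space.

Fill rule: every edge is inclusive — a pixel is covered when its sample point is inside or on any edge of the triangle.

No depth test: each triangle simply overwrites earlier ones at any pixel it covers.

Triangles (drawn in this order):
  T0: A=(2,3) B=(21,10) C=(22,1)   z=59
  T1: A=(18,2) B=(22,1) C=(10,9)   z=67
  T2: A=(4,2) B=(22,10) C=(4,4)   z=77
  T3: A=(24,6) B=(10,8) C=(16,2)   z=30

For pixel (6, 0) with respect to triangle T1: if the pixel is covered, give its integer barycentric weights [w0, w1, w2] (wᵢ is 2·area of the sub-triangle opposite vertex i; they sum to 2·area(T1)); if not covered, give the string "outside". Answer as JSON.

T0:
  2·area = 178  (B↔C swapped to make it positive)
  edge (2, 3)→(22, 1): d=(20,-2) inclusive
  edge (22, 1)→(21, 10): d=(-1,9) inclusive
  edge (21, 10)→(2, 3): d=(-19,-7) inclusive
    (1,1)@(3, 3): e=[2,169,7] → #
    (2,1)@(5, 3): e=[6,151,21] → #
    (3,1)@(7, 3): e=[10,133,35] → #
    (4,1)@(9, 3): e=[14,115,49] → #
    (5,1)@(11, 3): e=[18,97,63] → #
    (6,1)@(13, 3): e=[22,79,77] → #
    (7,1)@(15, 3): e=[26,61,91] → #
    (8,1)@(17, 3): e=[30,43,105] → #
    (9,1)@(19, 3): e=[34,25,119] → #
    (10,1)@(21, 3): e=[38,7,133] → #
    (11,1)@(23, 3): e=[42,-11,147] → ·
    (1,2)@(3, 5): e=[42,167,-31] → ·
  covered (24 px):
    · · · · · · · · · · · ·
    · # # # # # # # # # # ·
    · · · · # # # # # # # ·
    · · · · · · # # # # # ·
    · · · · · · · · · # # ·
T1:
  2·area = 20
  edge (18, 2)→(22, 1): d=(4,-1) inclusive
  edge (22, 1)→(10, 9): d=(-12,8) inclusive
  edge (10, 9)→(18, 2): d=(8,-7) inclusive
    (8,1)@(17, 3): e=[3,16,1] → #
    (9,1)@(19, 3): e=[5,0,15] → #  [on edge]
    (10,1)@(21, 3): e=[7,-16,29] → ·
    (7,2)@(15, 5): e=[9,8,3] → #
    (8,2)@(17, 5): e=[11,-8,17] → ·
    (9,2)@(19, 5): e=[13,-24,31] → ·
    (6,3)@(13, 7): e=[15,0,5] → #  [on edge]
    (7,3)@(15, 7): e=[17,-16,19] → ·
    (6,4)@(13, 9): e=[23,-24,21] → ·
  covered (4 px):
    · · · · · · · · · · · ·
    · · · · · · · · # # · ·
    · · · · · · · # · · · ·
    · · · · · · # · · · · ·
    · · · · · · · · · · · ·
T2:
  2·area = 36
  edge (4, 2)→(22, 10): d=(18,8) inclusive
  edge (22, 10)→(4, 4): d=(-18,-6) inclusive
  edge (4, 4)→(4, 2): d=(0,-2) inclusive
    (0,1)@(1, 3): e=[42,0,-6] → ·  [on edge]
    (2,1)@(5, 3): e=[10,24,2] → #
    (3,1)@(7, 3): e=[-6,36,6] → ·
    (2,2)@(5, 5): e=[46,-12,2] → ·
    (3,2)@(7, 5): e=[30,0,6] → #  [on edge]
    (4,2)@(9, 5): e=[14,12,10] → #
    (5,2)@(11, 5): e=[-2,24,14] → ·
    (3,3)@(7, 7): e=[66,-36,6] → ·
    (4,3)@(9, 7): e=[50,-24,10] → ·
    (6,3)@(13, 7): e=[18,0,18] → #  [on edge]
    (7,3)@(15, 7): e=[2,12,22] → #
    (8,3)@(17, 7): e=[-14,24,26] → ·
    (9,4)@(19, 9): e=[6,0,30] → #  [on edge]
  covered (6 px):
    · · · · · · · · · · · ·
    · · # · · · · · · · · ·
    · · · # # · · · · · · ·
    · · · · · · # # · · · ·
    · · · · · · · · · # · ·
T3:
  2·area = 72
  edge (24, 6)→(10, 8): d=(-14,2) inclusive
  edge (10, 8)→(16, 2): d=(6,-6) inclusive
  edge (16, 2)→(24, 6): d=(8,4) inclusive
    (8,0)@(17, 1): e=[84,0,-12] → ·  [on edge]
    (7,1)@(15, 3): e=[60,0,12] → #  [on edge]
    (8,1)@(17, 3): e=[56,12,4] → #
    (9,1)@(19, 3): e=[52,24,-4] → ·
    (6,2)@(13, 5): e=[36,0,36] → #  [on edge]
    (9,2)@(19, 5): e=[24,36,12] → #
    (10,2)@(21, 5): e=[20,48,4] → #
    (11,2)@(23, 5): e=[16,60,-4] → ·
    (5,3)@(11, 7): e=[12,0,60] → #  [on edge]
    (8,3)@(17, 7): e=[0,36,36] → #  [on edge]
    (9,3)@(19, 7): e=[-4,48,28] → ·
    (10,3)@(21, 7): e=[-8,60,20] → ·
    (1,4)@(3, 9): e=[0,-36,108] → ·  [on edge]
    (4,4)@(9, 9): e=[-12,0,84] → ·  [on edge]
  covered (11 px):
    · · · · · · · · · · · ·
    · · · · · · · # # · · ·
    · · · · · · # # # # # ·
    · · · · · # # # # · · ·
    · · · · · · · · · · · ·

Result: "outside"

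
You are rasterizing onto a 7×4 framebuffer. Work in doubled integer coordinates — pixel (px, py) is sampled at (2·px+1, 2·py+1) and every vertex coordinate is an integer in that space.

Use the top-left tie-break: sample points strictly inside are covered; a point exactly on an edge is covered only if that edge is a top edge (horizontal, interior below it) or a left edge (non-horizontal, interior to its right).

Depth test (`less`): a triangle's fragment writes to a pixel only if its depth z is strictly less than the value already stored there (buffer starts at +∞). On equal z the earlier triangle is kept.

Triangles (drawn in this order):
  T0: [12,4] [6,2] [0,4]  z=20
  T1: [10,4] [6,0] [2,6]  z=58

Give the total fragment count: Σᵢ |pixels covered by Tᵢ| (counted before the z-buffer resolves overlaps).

T0:
  2·area = 24  (B↔C swapped to make it positive)
  edge (12, 4)→(0, 4): d=(-12,0) right/bottom  bias=-1
  edge (0, 4)→(6, 2): d=(6,-2) top-left  bias=+0
  edge (6, 2)→(12, 4): d=(6,2) right/bottom  bias=-1
    (1,0)@(3, 1): e=[36,-12,0] → ·  [on edge]
    (4,0)@(9, 1): e=[36,0,-12] → ·  [on edge]
    (1,1)@(3, 3): e=[12,0,12] → █  [on edge]
    (2,1)@(5, 3): e=[12,4,8] → █
    (3,1)@(7, 3): e=[12,8,4] → █
    (4,1)@(9, 3): e=[12,12,0] → ·  [on edge]
    (1,2)@(3, 5): e=[-12,12,24] → ·
    (2,2)@(5, 5): e=[-12,16,20] → ·
    (3,2)@(7, 5): e=[-12,20,16] → ·
  covered (3 px):
    · · · · · · ·
    · █ █ █ · · ·
    · · · · · · ·
    · · · · · · ·
T1:
  2·area = 40  (B↔C swapped to make it positive)
  edge (10, 4)→(2, 6): d=(-8,2) right/bottom  bias=-1
  edge (2, 6)→(6, 0): d=(4,-6) top-left  bias=+0
  edge (6, 0)→(10, 4): d=(4,4) right/bottom  bias=-1
    (3,0)@(7, 1): e=[30,10,0] → ·  [on edge]
    (2,1)@(5, 3): e=[18,6,16] → █
    (3,1)@(7, 3): e=[14,18,8] → █
    (4,1)@(9, 3): e=[10,30,0] → ·  [on edge]
    (1,2)@(3, 5): e=[6,2,32] → █
    (3,2)@(7, 5): e=[-2,26,16] → ·
    (5,2)@(11, 5): e=[-10,50,0] → ·  [on edge]
    (1,3)@(3, 7): e=[-10,10,40] → ·
    (2,3)@(5, 7): e=[-14,22,32] → ·
    (6,3)@(13, 7): e=[-30,70,0] → ·  [on edge]
  covered (4 px):
    · · · · · · ·
    · · █ █ · · ·
    · █ █ · · · ·
    · · · · · · ·

Result: 7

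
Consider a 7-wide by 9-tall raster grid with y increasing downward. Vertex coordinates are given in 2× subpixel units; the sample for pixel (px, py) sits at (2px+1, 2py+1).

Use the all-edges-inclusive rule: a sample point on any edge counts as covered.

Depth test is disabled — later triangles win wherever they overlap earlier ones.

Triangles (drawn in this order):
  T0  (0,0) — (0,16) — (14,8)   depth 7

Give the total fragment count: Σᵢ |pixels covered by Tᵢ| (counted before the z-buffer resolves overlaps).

T0:
  2·area = 224  (B↔C swapped to make it positive)
  edge (0, 0)→(14, 8): d=(14,8) inclusive
  edge (14, 8)→(0, 16): d=(-14,8) inclusive
  edge (0, 16)→(0, 0): d=(0,-16) inclusive
    (0,0)@(1, 1): e=[6,202,16] → #
    (1,0)@(3, 1): e=[-10,186,48] → ·
    (0,1)@(1, 3): e=[34,174,16] → #
    (1,1)@(3, 3): e=[18,158,48] → #
    (2,1)@(5, 3): e=[2,142,80] → #
    (3,1)@(7, 3): e=[-14,126,112] → ·
    (0,2)@(1, 5): e=[62,146,16] → #
    (3,2)@(7, 5): e=[14,98,112] → #
    (4,2)@(9, 5): e=[-2,82,144] → ·
    (0,3)@(1, 7): e=[90,118,16] → #
    (4,3)@(9, 7): e=[26,54,144] → #
    (5,3)@(11, 7): e=[10,38,176] → #
  covered (28 px):
    # · · · · · ·
    # # # · · · ·
    # # # # · · ·
    # # # # # # ·
    # # # # # # ·
    # # # # · · ·
    # # # · · · ·
    # · · · · · ·
    · · · · · · ·

Result: 28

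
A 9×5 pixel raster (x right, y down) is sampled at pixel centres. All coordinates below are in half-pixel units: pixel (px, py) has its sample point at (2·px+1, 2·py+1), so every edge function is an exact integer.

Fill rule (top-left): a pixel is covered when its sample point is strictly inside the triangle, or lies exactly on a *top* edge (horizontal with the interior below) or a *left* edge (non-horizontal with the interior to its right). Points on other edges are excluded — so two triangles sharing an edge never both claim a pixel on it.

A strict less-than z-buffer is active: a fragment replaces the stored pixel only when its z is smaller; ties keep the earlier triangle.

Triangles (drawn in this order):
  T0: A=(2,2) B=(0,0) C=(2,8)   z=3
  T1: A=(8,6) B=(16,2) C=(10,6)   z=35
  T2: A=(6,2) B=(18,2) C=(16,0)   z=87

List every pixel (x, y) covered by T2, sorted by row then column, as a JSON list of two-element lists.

T0:
  2·area = 12  (B↔C swapped to make it positive)
  edge (2, 2)→(2, 8): d=(0,6) right/bottom  bias=-1
  edge (2, 8)→(0, 0): d=(-2,-8) top-left  bias=+0
  edge (0, 0)→(2, 2): d=(2,2) right/bottom  bias=-1
    (0,0)@(1, 1): e=[6,6,0] → ·  [on edge]
    (0,1)@(1, 3): e=[6,2,4] → █
    (1,1)@(3, 3): e=[-6,18,0] → ·  [on edge]
    (0,2)@(1, 5): e=[6,-2,8] → ·
    (2,2)@(5, 5): e=[-18,30,0] → ·  [on edge]
    (3,3)@(7, 7): e=[-30,42,0] → ·  [on edge]
    (4,4)@(9, 9): e=[-42,54,0] → ·  [on edge]
  covered (1 px):
    · · · · · · · · ·
    █ · · · · · · · ·
    · · · · · · · · ·
    · · · · · · · · ·
    · · · · · · · · ·
T1:
  2·area = 8
  edge (8, 6)→(16, 2): d=(8,-4) top-left  bias=+0
  edge (16, 2)→(10, 6): d=(-6,4) right/bottom  bias=-1
  edge (10, 6)→(8, 6): d=(-2,0) right/bottom  bias=-1
    (5,2)@(11, 5): e=[4,2,2] → █
    (6,2)@(13, 5): e=[12,-6,2] → ·
    (5,3)@(11, 7): e=[20,-10,-2] → ·
  covered (1 px):
    · · · · · · · · ·
    · · · · · · · · ·
    · · · · · █ · · ·
    · · · · · · · · ·
    · · · · · · · · ·
T2:
  2·area = 24  (B↔C swapped to make it positive)
  edge (6, 2)→(16, 0): d=(10,-2) top-left  bias=+0
  edge (16, 0)→(18, 2): d=(2,2) right/bottom  bias=-1
  edge (18, 2)→(6, 2): d=(-12,0) right/bottom  bias=-1
    (5,0)@(11, 1): e=[0,12,12] → █  [on edge]
    (6,0)@(13, 1): e=[4,8,12] → █
    (7,0)@(15, 1): e=[8,4,12] → █
    (8,0)@(17, 1): e=[12,0,12] → ·  [on edge]
    (0,1)@(1, 3): e=[0,36,-12] → ·  [on edge]
    (5,1)@(11, 3): e=[20,16,-12] → ·
    (6,1)@(13, 3): e=[24,12,-12] → ·
    (7,1)@(15, 3): e=[28,8,-12] → ·
  covered (3 px):
    · · · · · █ █ █ ·
    · · · · · · · · ·
    · · · · · · · · ·
    · · · · · · · · ·
    · · · · · · · · ·

Result: [[5,0],[6,0],[7,0]]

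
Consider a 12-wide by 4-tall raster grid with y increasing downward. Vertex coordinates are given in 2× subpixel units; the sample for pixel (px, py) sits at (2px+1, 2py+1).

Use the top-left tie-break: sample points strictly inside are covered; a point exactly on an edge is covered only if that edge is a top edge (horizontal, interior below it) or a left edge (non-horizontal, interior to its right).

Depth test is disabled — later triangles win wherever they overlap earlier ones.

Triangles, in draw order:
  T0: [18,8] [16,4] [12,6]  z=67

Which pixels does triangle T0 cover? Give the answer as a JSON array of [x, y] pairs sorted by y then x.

T0:
  2·area = 20  (B↔C swapped to make it positive)
  edge (18, 8)→(12, 6): d=(-6,-2) top-left  bias=+0
  edge (12, 6)→(16, 4): d=(4,-2) top-left  bias=+0
  edge (16, 4)→(18, 8): d=(2,4) right/bottom  bias=-1
    (1,1)@(3, 3): e=[0,-30,50] → ·  [on edge]
    (4,2)@(9, 5): e=[0,-10,30] → ·  [on edge]
    (7,2)@(15, 5): e=[12,2,6] → █
    (8,2)@(17, 5): e=[16,6,-2] → ·
    (7,3)@(15, 7): e=[0,10,10] → █  [on edge]
    (8,3)@(17, 7): e=[4,14,2] → █
    (9,3)@(19, 7): e=[8,18,-6] → ·
  covered (3 px):
    · · · · · · · · · · · ·
    · · · · · · · · · · · ·
    · · · · · · · █ · · · ·
    · · · · · · · █ █ · · ·

Final: [[7,2],[7,3],[8,3]]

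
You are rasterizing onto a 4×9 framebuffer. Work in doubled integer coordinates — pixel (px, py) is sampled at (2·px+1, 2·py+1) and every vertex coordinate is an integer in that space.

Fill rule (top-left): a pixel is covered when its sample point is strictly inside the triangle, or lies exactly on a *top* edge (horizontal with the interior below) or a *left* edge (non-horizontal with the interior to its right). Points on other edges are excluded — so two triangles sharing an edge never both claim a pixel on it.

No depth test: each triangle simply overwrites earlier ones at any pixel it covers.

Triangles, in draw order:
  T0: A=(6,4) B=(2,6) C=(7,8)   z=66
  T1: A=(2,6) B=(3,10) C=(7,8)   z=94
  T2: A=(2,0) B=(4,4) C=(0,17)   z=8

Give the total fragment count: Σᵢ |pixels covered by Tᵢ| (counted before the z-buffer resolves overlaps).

T0:
  2·area = 18  (B↔C swapped to make it positive)
  edge (6, 4)→(7, 8): d=(1,4) right/bottom  bias=-1
  edge (7, 8)→(2, 6): d=(-5,-2) top-left  bias=+0
  edge (2, 6)→(6, 4): d=(4,-2) top-left  bias=+0
    (2,2)@(5, 5): e=[5,11,2] → #
    (3,2)@(7, 5): e=[-3,15,6] → ·
    (2,3)@(5, 7): e=[7,1,10] → #
    (3,3)@(7, 7): e=[-1,5,14] → ·
    (2,4)@(5, 9): e=[9,-9,18] → ·
  covered (2 px):
    · · · ·
    · · · ·
    · · # ·
    · · # ·
    · · · ·
    · · · ·
    · · · ·
    · · · ·
    · · · ·
T1:
  2·area = 18  (B↔C swapped to make it positive)
  edge (2, 6)→(7, 8): d=(5,2) right/bottom  bias=-1
  edge (7, 8)→(3, 10): d=(-4,2) right/bottom  bias=-1
  edge (3, 10)→(2, 6): d=(-1,-4) top-left  bias=+0
    (1,3)@(3, 7): e=[3,12,3] → #
    (2,3)@(5, 7): e=[-1,8,11] → ·
    (1,4)@(3, 9): e=[13,4,1] → #
    (2,4)@(5, 9): e=[9,0,9] → ·  [on edge]
    (0,5)@(1, 11): e=[27,0,-9] → ·  [on edge]
    (1,5)@(3, 11): e=[23,-4,-1] → ·
  covered (2 px):
    · · · ·
    · · · ·
    · · · ·
    · # · ·
    · # · ·
    · · · ·
    · · · ·
    · · · ·
    · · · ·
T2:
  2·area = 42
  edge (2, 0)→(4, 4): d=(2,4) right/bottom  bias=-1
  edge (4, 4)→(0, 17): d=(-4,13) right/bottom  bias=-1
  edge (0, 17)→(2, 0): d=(2,-17) top-left  bias=+0
    (1,1)@(3, 3): e=[2,17,23] → #
    (2,1)@(5, 3): e=[-6,-9,57] → ·
    (1,2)@(3, 5): e=[6,9,27] → #
    (2,2)@(5, 5): e=[-2,-17,61] → ·
    (1,3)@(3, 7): e=[10,1,31] → #
    (2,3)@(5, 7): e=[2,-25,65] → ·
    (0,4)@(1, 9): e=[22,19,1] → #
    (1,4)@(3, 9): e=[14,-7,35] → ·
    (0,5)@(1, 11): e=[26,11,5] → #
    (1,5)@(3, 11): e=[18,-15,39] → ·
    (0,6)@(1, 13): e=[30,3,9] → #
    (1,6)@(3, 13): e=[22,-23,43] → ·
  covered (6 px):
    · · · ·
    · # · ·
    · # · ·
    · # · ·
    # · · ·
    # · · ·
    # · · ·
    · · · ·
    · · · ·

Result: 10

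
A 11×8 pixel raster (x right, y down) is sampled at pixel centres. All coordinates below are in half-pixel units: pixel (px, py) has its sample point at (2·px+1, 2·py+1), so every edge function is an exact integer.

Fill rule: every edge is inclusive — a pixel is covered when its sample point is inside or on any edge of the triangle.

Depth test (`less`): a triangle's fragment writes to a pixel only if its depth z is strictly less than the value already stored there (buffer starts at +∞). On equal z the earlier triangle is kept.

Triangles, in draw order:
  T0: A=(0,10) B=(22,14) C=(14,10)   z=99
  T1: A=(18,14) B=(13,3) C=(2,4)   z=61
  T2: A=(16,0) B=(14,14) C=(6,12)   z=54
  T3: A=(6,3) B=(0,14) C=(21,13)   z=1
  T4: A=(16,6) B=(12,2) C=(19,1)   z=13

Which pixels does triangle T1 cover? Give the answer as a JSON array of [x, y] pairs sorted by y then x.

T0:
  2·area = 56  (B↔C swapped to make it positive)
  edge (0, 10)→(14, 10): d=(14,0) inclusive
  edge (14, 10)→(22, 14): d=(8,4) inclusive
  edge (22, 14)→(0, 10): d=(-22,-4) inclusive
    (3,5)@(7, 11): e=[14,36,6] → #
    (4,5)@(9, 11): e=[14,28,14] → #
    (5,5)@(11, 11): e=[14,20,22] → #
    (6,5)@(13, 11): e=[14,12,30] → #
    (7,5)@(15, 11): e=[14,4,38] → #
    (8,5)@(17, 11): e=[14,-4,46] → ·
    (3,6)@(7, 13): e=[42,52,-38] → ·
    (4,6)@(9, 13): e=[42,44,-30] → ·
    (5,6)@(11, 13): e=[42,36,-22] → ·
    (6,6)@(13, 13): e=[42,28,-14] → ·
    (7,6)@(15, 13): e=[42,20,-6] → ·
    (8,6)@(17, 13): e=[42,12,2] → #
  covered (7 px):
    · · · · · · · · · · ·
    · · · · · · · · · · ·
    · · · · · · · · · · ·
    · · · · · · · · · · ·
    · · · · · · · · · · ·
    · · · # # # # # · · ·
    · · · · · · · · # # ·
    · · · · · · · · · · ·
T1:
  2·area = 126  (B↔C swapped to make it positive)
  edge (18, 14)→(2, 4): d=(-16,-10) inclusive
  edge (2, 4)→(13, 3): d=(11,-1) inclusive
  edge (13, 3)→(18, 14): d=(5,11) inclusive
    (6,1)@(13, 3): e=[126,0,0] → #  [on edge]
    (7,1)@(15, 3): e=[146,2,-22] → ·
    (2,2)@(5, 5): e=[14,14,98] → #
    (3,2)@(7, 5): e=[34,16,76] → #
    (4,2)@(9, 5): e=[54,18,54] → #
    (5,2)@(11, 5): e=[74,20,32] → #
    (7,2)@(15, 5): e=[114,24,-12] → ·
    (2,3)@(5, 7): e=[-18,36,108] → ·
    (3,3)@(7, 7): e=[2,38,86] → #
    (7,3)@(15, 7): e=[82,46,-2] → ·
    (3,4)@(7, 9): e=[-30,60,96] → ·
    (4,4)@(9, 9): e=[-10,62,74] → ·
  covered (15 px):
    · · · · · · · · · · ·
    · · · · · · # · · · ·
    · · # # # # # · · · ·
    · · · # # # # · · · ·
    · · · · · # # # · · ·
    · · · · · · · # · · ·
    · · · · · · · · # · ·
    · · · · · · · · · · ·
T2:
  2·area = 116
  edge (16, 0)→(14, 14): d=(-2,14) inclusive
  edge (14, 14)→(6, 12): d=(-8,-2) inclusive
  edge (6, 12)→(16, 0): d=(10,-12) inclusive
    (7,1)@(15, 3): e=[8,90,18] → #
    (8,1)@(17, 3): e=[-20,94,42] → ·
    (6,2)@(13, 5): e=[32,70,14] → #
    (8,2)@(17, 5): e=[-24,78,62] → ·
    (5,3)@(11, 7): e=[56,50,10] → #
    (7,3)@(15, 7): e=[0,58,58] → #  [on edge]
    (8,3)@(17, 7): e=[-28,62,82] → ·
    (4,4)@(9, 9): e=[80,30,6] → #
    (7,4)@(15, 9): e=[-4,42,78] → ·
    (3,5)@(7, 11): e=[104,10,2] → #
    (7,5)@(15, 11): e=[-8,26,98] → ·
    (3,6)@(7, 13): e=[100,-6,22] → ·
  covered (15 px):
    · · · · · · · · · · ·
    · · · · · · · # · · ·
    · · · · · · # # · · ·
    · · · · · # # # · · ·
    · · · · # # # · · · ·
    · · · # # # # · · · ·
    · · · · · # # · · · ·
    · · · · · · · · · · ·
T3:
  2·area = 225  (B↔C swapped to make it positive)
  edge (6, 3)→(21, 13): d=(15,10) inclusive
  edge (21, 13)→(0, 14): d=(-21,1) inclusive
  edge (0, 14)→(6, 3): d=(6,-11) inclusive
    (1,0)@(3, 1): e=[0,270,-45] → ·  [on edge]
    (2,2)@(5, 5): e=[40,184,1] → #
    (3,2)@(7, 5): e=[20,182,23] → #
    (4,2)@(9, 5): e=[0,180,45] → #  [on edge]
    (5,2)@(11, 5): e=[-20,178,67] → ·
    (2,3)@(5, 7): e=[70,142,13] → #
    (5,3)@(11, 7): e=[10,136,79] → #
    (6,3)@(13, 7): e=[-10,134,101] → ·
    (1,4)@(3, 9): e=[120,102,3] → #
    (6,4)@(13, 9): e=[20,92,113] → #
    (7,4)@(15, 9): e=[0,90,135] → #  [on edge]
    (8,4)@(17, 9): e=[-20,88,157] → ·
    (10,6)@(21, 13): e=[0,0,225] → #  [on edge]
  covered (33 px):
    · · · · · · · · · · ·
    · · · · · · · · · · ·
    · · # # # · · · · · ·
    · · # # # # · · · · ·
    · # # # # # # # · · ·
    · # # # # # # # # · ·
    # # # # # # # # # # #
    · · · · · · · · · · ·
T4:
  2·area = 32
  edge (16, 6)→(12, 2): d=(-4,-4) inclusive
  edge (12, 2)→(19, 1): d=(7,-1) inclusive
  edge (19, 1)→(16, 6): d=(-3,5) inclusive
    (5,0)@(11, 1): e=[0,-8,40] → ·  [on edge]
    (9,0)@(19, 1): e=[32,0,0] → #  [on edge]
    (10,0)@(21, 1): e=[40,2,-10] → ·
    (2,1)@(5, 3): e=[-32,0,64] → ·  [on edge]
    (6,1)@(13, 3): e=[0,8,24] → #  [on edge]
    (7,1)@(15, 3): e=[8,10,14] → #
    (8,1)@(17, 3): e=[16,12,4] → #
    (9,1)@(19, 3): e=[24,14,-6] → ·
    (6,2)@(13, 5): e=[-8,22,18] → ·
    (7,2)@(15, 5): e=[0,24,8] → #  [on edge]
    (8,2)@(17, 5): e=[8,26,-2] → ·
    (7,3)@(15, 7): e=[-8,38,2] → ·
    (8,3)@(17, 7): e=[0,40,-8] → ·  [on edge]
    (9,4)@(19, 9): e=[0,56,-24] → ·  [on edge]
    (6,5)@(13, 11): e=[-32,64,0] → ·  [on edge]
    (10,5)@(21, 11): e=[0,72,-40] → ·  [on edge]
  covered (5 px):
    · · · · · · · · · # ·
    · · · · · · # # # · ·
    · · · · · · · # · · ·
    · · · · · · · · · · ·
    · · · · · · · · · · ·
    · · · · · · · · · · ·
    · · · · · · · · · · ·
    · · · · · · · · · · ·

Result: [[6,1],[2,2],[3,2],[4,2],[5,2],[6,2],[3,3],[4,3],[5,3],[6,3],[5,4],[6,4],[7,4],[7,5],[8,6]]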